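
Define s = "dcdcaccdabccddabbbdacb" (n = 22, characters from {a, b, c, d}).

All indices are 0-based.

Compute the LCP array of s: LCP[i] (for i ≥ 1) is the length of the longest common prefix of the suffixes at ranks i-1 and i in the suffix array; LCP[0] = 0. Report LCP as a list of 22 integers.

[0, 2, 1, 2, 0, 1, 2, 1, 1, 0, 1, 1, 3, 1, 2, 2, 0, 3, 2, 1, 2, 1]

rank | idx | suffix
   0 |  14 | abbbdacb
   1 |   8 | abccddabbbdacb
   2 |  19 | acb
   3 |   4 | accdabccddabbbdacb
   4 |  21 | b
   5 |  15 | bbbdacb
   6 |  16 | bbdacb
   7 |   9 | bccddabbbdacb
   8 |  17 | bdacb
   9 |   3 | caccdabccddabbbdacb
  10 |  20 | cb
  11 |   5 | ccdabccddabbbdacb
  12 |  10 | ccddabbbdacb
  13 |   6 | cdabccddabbbdacb
  14 |   1 | cdcaccdabccddabbbdacb
  15 |  11 | cddabbbdacb
  16 |  13 | dabbbdacb
  17 |   7 | dabccddabbbdacb
  18 |  18 | dacb
  19 |   2 | dcaccdabccddabbbdacb
  20 |   0 | dcdcaccdabccddabbbdacb
  21 |  12 | ddabbbdacb

SA = [14, 8, 19, 4, 21, 15, 16, 9, 17, 3, 20, 5, 10, 6, 1, 11, 13, 7, 18, 2, 0, 12]
[i] adj suffixes → lcp
  [1] 14/8 → 2 ('ab')
  [2] 8/19 → 1 ('a')
  [3] 19/4 → 2 ('ac')
  [4] 4/21 → 0 ('')
  [5] 21/15 → 1 ('b')
  [6] 15/16 → 2 ('bb')
  [7] 16/9 → 1 ('b')
  [8] 9/17 → 1 ('b')
  [9] 17/3 → 0 ('')
  [10] 3/20 → 1 ('c')
  [11] 20/5 → 1 ('c')
  [12] 5/10 → 3 ('ccd')
  [13] 10/6 → 1 ('c')
  [14] 6/1 → 2 ('cd')
  [15] 1/11 → 2 ('cd')
  [16] 11/13 → 0 ('')
  [17] 13/7 → 3 ('dab')
  [18] 7/18 → 2 ('da')
  [19] 18/2 → 1 ('d')
  [20] 2/0 → 2 ('dc')
  [21] 0/12 → 1 ('d')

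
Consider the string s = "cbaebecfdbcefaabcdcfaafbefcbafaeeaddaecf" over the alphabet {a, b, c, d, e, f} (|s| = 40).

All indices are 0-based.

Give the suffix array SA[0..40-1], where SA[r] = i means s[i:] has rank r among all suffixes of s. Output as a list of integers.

[13, 20, 14, 33, 2, 36, 30, 28, 21, 1, 27, 15, 9, 4, 23, 0, 26, 16, 10, 38, 18, 6, 35, 8, 17, 34, 32, 3, 37, 5, 31, 11, 24, 39, 12, 19, 29, 22, 25, 7]

sorted suffixes:
  #0 SA[0]=13  'aabcdcfaafbefcbafaeeaddaecf'
  #1 SA[1]=20  'aafbefcbafaeeaddaecf'
  #2 SA[2]=14  'abcdcfaafbefcbafaeeaddaecf'
  #3 SA[3]=33  'addaecf'
  #4 SA[4]=2  'aebecfdbcefaabcdcfaafbefcbafaeeaddaecf'
  #5 SA[5]=36  'aecf'
  #6 SA[6]=30  'aeeaddaecf'
  #7 SA[7]=28  'afaeeaddaecf'
  #8 SA[8]=21  'afbefcbafaeeaddaecf'
  #9 SA[9]=1  'baebecfdbcefaabcdcfaafbefcbafaeeaddaecf'
  #10 SA[10]=27  'bafaeeaddaecf'
  #11 SA[11]=15  'bcdcfaafbefcbafaeeaddaecf'
  #12 SA[12]=9  'bcefaabcdcfaafbefcbafaeeaddaecf'
  #13 SA[13]=4  'becfdbcefaabcdcfaafbefcbafaeeaddaecf'
  #14 SA[14]=23  'befcbafaeeaddaecf'
  #15 SA[15]=0  'cbaebecfdbcefaabcdcfaafbefcbafaeeaddaecf'
  #16 SA[16]=26  'cbafaeeaddaecf'
  #17 SA[17]=16  'cdcfaafbefcbafaeeaddaecf'
  #18 SA[18]=10  'cefaabcdcfaafbefcbafaeeaddaecf'
  #19 SA[19]=38  'cf'
  #20 SA[20]=18  'cfaafbefcbafaeeaddaecf'
  #21 SA[21]=6  'cfdbcefaabcdcfaafbefcbafaeeaddaecf'
  #22 SA[22]=35  'daecf'
  #23 SA[23]=8  'dbcefaabcdcfaafbefcbafaeeaddaecf'
  #24 SA[24]=17  'dcfaafbefcbafaeeaddaecf'
  #25 SA[25]=34  'ddaecf'
  #26 SA[26]=32  'eaddaecf'
  #27 SA[27]=3  'ebecfdbcefaabcdcfaafbefcbafaeeaddaecf'
  #28 SA[28]=37  'ecf'
  #29 SA[29]=5  'ecfdbcefaabcdcfaafbefcbafaeeaddaecf'
  #30 SA[30]=31  'eeaddaecf'
  #31 SA[31]=11  'efaabcdcfaafbefcbafaeeaddaecf'
  #32 SA[32]=24  'efcbafaeeaddaecf'
  #33 SA[33]=39  'f'
  #34 SA[34]=12  'faabcdcfaafbefcbafaeeaddaecf'
  #35 SA[35]=19  'faafbefcbafaeeaddaecf'
  #36 SA[36]=29  'faeeaddaecf'
  #37 SA[37]=22  'fbefcbafaeeaddaecf'
  #38 SA[38]=25  'fcbafaeeaddaecf'
  #39 SA[39]=7  'fdbcefaabcdcfaafbefcbafaeeaddaecf'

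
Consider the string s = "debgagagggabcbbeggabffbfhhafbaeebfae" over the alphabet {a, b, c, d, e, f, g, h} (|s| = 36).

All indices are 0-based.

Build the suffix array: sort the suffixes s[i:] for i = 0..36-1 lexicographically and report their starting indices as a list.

rank | idx | suffix
   0 |  10 | abcbbeggabffbfhhafbaeebfae
   1 |  18 | abffbfhhafbaeebfae
   2 |  34 | ae
   3 |  29 | aeebfae
   4 |  26 | afbaeebfae
   5 |   4 | agagggabcbbeggabffbfhhafbaeebfae
   6 |   6 | agggabcbbeggabffbfhhafbaeebfae
   7 |  28 | baeebfae
   8 |  13 | bbeggabffbfhhafbaeebfae
   9 |  11 | bcbbeggabffbfhhafbaeebfae
  10 |  14 | beggabffbfhhafbaeebfae
  11 |  32 | bfae
  12 |  19 | bffbfhhafbaeebfae
  13 |  22 | bfhhafbaeebfae
  14 |   2 | bgagagggabcbbeggabffbfhhafbaeebfae
  15 |  12 | cbbeggabffbfhhafbaeebfae
  16 |   0 | debgagagggabcbbeggabffbfhhafbaeebfae
  17 |  35 | e
  18 |  31 | ebfae
  19 |   1 | ebgagagggabcbbeggabffbfhhafbaeebfae
  20 |  30 | eebfae
  21 |  15 | eggabffbfhhafbaeebfae
  22 |  33 | fae
  23 |  27 | fbaeebfae
  24 |  21 | fbfhhafbaeebfae
  25 |  20 | ffbfhhafbaeebfae
  26 |  23 | fhhafbaeebfae
  27 |   9 | gabcbbeggabffbfhhafbaeebfae
  28 |  17 | gabffbfhhafbaeebfae
  29 |   3 | gagagggabcbbeggabffbfhhafbaeebfae
  30 |   5 | gagggabcbbeggabffbfhhafbaeebfae
  31 |   8 | ggabcbbeggabffbfhhafbaeebfae
  32 |  16 | ggabffbfhhafbaeebfae
  33 |   7 | gggabcbbeggabffbfhhafbaeebfae
  34 |  25 | hafbaeebfae
  35 |  24 | hhafbaeebfae

[10, 18, 34, 29, 26, 4, 6, 28, 13, 11, 14, 32, 19, 22, 2, 12, 0, 35, 31, 1, 30, 15, 33, 27, 21, 20, 23, 9, 17, 3, 5, 8, 16, 7, 25, 24]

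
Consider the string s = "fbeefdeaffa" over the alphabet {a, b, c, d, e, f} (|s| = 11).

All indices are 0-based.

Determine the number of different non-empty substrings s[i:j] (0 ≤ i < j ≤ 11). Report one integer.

60

rank | idx | suffix
   0 |  10 | a
   1 |   7 | affa
   2 |   1 | beefdeaffa
   3 |   5 | deaffa
   4 |   6 | eaffa
   5 |   2 | eefdeaffa
   6 |   3 | efdeaffa
   7 |   9 | fa
   8 |   0 | fbeefdeaffa
   9 |   4 | fdeaffa
  10 |   8 | ffa

SA = [10, 7, 1, 5, 6, 2, 3, 9, 0, 4, 8]
i: (SA[i-1],SA[i]) lcp shared
  1: (10,7) 1 'a'
  2: (7,1) 0 ''
  3: (1,5) 0 ''
  4: (5,6) 0 ''
  5: (6,2) 1 'e'
  6: (2,3) 1 'e'
  7: (3,9) 0 ''
  8: (9,0) 1 'f'
  9: (0,4) 1 'f'
  10: (4,8) 1 'f'

n(n+1)/2 = 11·12/2 = 66
Σ LCP = 0 + 1 + 0 + 0 + 0 + 1 + 1 + 0 + 1 + 1 + 1 = 6
distinct = 66 − 6 = 60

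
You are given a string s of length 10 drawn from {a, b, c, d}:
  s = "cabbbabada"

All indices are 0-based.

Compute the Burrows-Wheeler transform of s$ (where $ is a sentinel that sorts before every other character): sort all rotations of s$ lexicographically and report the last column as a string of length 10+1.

adbcbbaba$a

rank  rotation     last
    0  $cabbbabada  a
    1  a$cabbbabad  d
    2  abada$cabbb  b
    3  abbbabada$c  c
    4  ada$cabbbab  b
    5  babada$cabb  b
    6  bada$cabbba  a
    7  bbabada$cab  b
    8  bbbabada$ca  a
    9  cabbbabada$  $
   10  da$cabbbaba  a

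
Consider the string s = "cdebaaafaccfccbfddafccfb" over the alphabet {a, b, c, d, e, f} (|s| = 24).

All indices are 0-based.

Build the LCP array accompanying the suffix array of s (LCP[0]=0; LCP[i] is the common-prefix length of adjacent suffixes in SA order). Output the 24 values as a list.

rank | idx | suffix
   0 |   4 | aaafaccfccbfddafccfb
   1 |   5 | aafaccfccbfddafccfb
   2 |   8 | accfccbfddafccfb
   3 |   6 | afaccfccbfddafccfb
   4 |  18 | afccfb
   5 |  23 | b
   6 |   3 | baaafaccfccbfddafccfb
   7 |  14 | bfddafccfb
   8 |  13 | cbfddafccfb
   9 |  12 | ccbfddafccfb
  10 |  20 | ccfb
  11 |   9 | ccfccbfddafccfb
  12 |   0 | cdebaaafaccfccbfddafccfb
  13 |  21 | cfb
  14 |  10 | cfccbfddafccfb
  15 |  17 | dafccfb
  16 |  16 | ddafccfb
  17 |   1 | debaaafaccfccbfddafccfb
  18 |   2 | ebaaafaccfccbfddafccfb
  19 |   7 | faccfccbfddafccfb
  20 |  22 | fb
  21 |  11 | fccbfddafccfb
  22 |  19 | fccfb
  23 |  15 | fddafccfb

SA = [4, 5, 8, 6, 18, 23, 3, 14, 13, 12, 20, 9, 0, 21, 10, 17, 16, 1, 2, 7, 22, 11, 19, 15]
[i] adj suffixes → lcp
  [1] 4/5 → 2 ('aa')
  [2] 5/8 → 1 ('a')
  [3] 8/6 → 1 ('a')
  [4] 6/18 → 2 ('af')
  [5] 18/23 → 0 ('')
  [6] 23/3 → 1 ('b')
  [7] 3/14 → 1 ('b')
  [8] 14/13 → 0 ('')
  [9] 13/12 → 1 ('c')
  [10] 12/20 → 2 ('cc')
  [11] 20/9 → 3 ('ccf')
  [12] 9/0 → 1 ('c')
  [13] 0/21 → 1 ('c')
  [14] 21/10 → 2 ('cf')
  [15] 10/17 → 0 ('')
  [16] 17/16 → 1 ('d')
  [17] 16/1 → 1 ('d')
  [18] 1/2 → 0 ('')
  [19] 2/7 → 0 ('')
  [20] 7/22 → 1 ('f')
  [21] 22/11 → 1 ('f')
  [22] 11/19 → 3 ('fcc')
  [23] 19/15 → 1 ('f')

[0, 2, 1, 1, 2, 0, 1, 1, 0, 1, 2, 3, 1, 1, 2, 0, 1, 1, 0, 0, 1, 1, 3, 1]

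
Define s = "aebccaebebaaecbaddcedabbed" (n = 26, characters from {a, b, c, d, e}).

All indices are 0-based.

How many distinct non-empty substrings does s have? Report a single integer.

sorted suffixes:
  #0 SA[0]=10  'aaecbaddcedabbed'
  #1 SA[1]=21  'abbed'
  #2 SA[2]=15  'addcedabbed'
  #3 SA[3]=0  'aebccaebebaaecbaddcedabbed'
  #4 SA[4]=5  'aebebaaecbaddcedabbed'
  #5 SA[5]=11  'aecbaddcedabbed'
  #6 SA[6]=9  'baaecbaddcedabbed'
  #7 SA[7]=14  'baddcedabbed'
  #8 SA[8]=22  'bbed'
  #9 SA[9]=2  'bccaebebaaecbaddcedabbed'
  #10 SA[10]=7  'bebaaecbaddcedabbed'
  #11 SA[11]=23  'bed'
  #12 SA[12]=4  'caebebaaecbaddcedabbed'
  #13 SA[13]=13  'cbaddcedabbed'
  #14 SA[14]=3  'ccaebebaaecbaddcedabbed'
  #15 SA[15]=18  'cedabbed'
  #16 SA[16]=25  'd'
  #17 SA[17]=20  'dabbed'
  #18 SA[18]=17  'dcedabbed'
  #19 SA[19]=16  'ddcedabbed'
  #20 SA[20]=8  'ebaaecbaddcedabbed'
  #21 SA[21]=1  'ebccaebebaaecbaddcedabbed'
  #22 SA[22]=6  'ebebaaecbaddcedabbed'
  #23 SA[23]=12  'ecbaddcedabbed'
  #24 SA[24]=24  'ed'
  #25 SA[25]=19  'edabbed'

SA = [10, 21, 15, 0, 5, 11, 9, 14, 22, 2, 7, 23, 4, 13, 3, 18, 25, 20, 17, 16, 8, 1, 6, 12, 24, 19]
rank  pair      lcp
   1  s[10:],s[21:]  1  'a'
   2  s[21:],s[15:]  1  'a'
   3  s[15:],s[0:]  1  'a'
   4  s[0:],s[5:]  3  'aeb'
   5  s[5:],s[11:]  2  'ae'
   6  s[11:],s[9:]  0  ''
   7  s[9:],s[14:]  2  'ba'
   8  s[14:],s[22:]  1  'b'
   9  s[22:],s[2:]  1  'b'
  10  s[2:],s[7:]  1  'b'
  11  s[7:],s[23:]  2  'be'
  12  s[23:],s[4:]  0  ''
  13  s[4:],s[13:]  1  'c'
  14  s[13:],s[3:]  1  'c'
  15  s[3:],s[18:]  1  'c'
  16  s[18:],s[25:]  0  ''
  17  s[25:],s[20:]  1  'd'
  18  s[20:],s[17:]  1  'd'
  19  s[17:],s[16:]  1  'd'
  20  s[16:],s[8:]  0  ''
  21  s[8:],s[1:]  2  'eb'
  22  s[1:],s[6:]  2  'eb'
  23  s[6:],s[12:]  1  'e'
  24  s[12:],s[24:]  1  'e'
  25  s[24:],s[19:]  2  'ed'

n(n+1)/2 = 26·27/2 = 351
Σ LCP = 0 + 1 + 1 + 1 + 3 + 2 + 0 + 2 + 1 + 1 + 1 + 2 + 0 + 1 + 1 + 1 + 0 + 1 + 1 + 1 + 0 + 2 + 2 + 1 + 1 + 2 = 29
distinct = 351 − 29 = 322

322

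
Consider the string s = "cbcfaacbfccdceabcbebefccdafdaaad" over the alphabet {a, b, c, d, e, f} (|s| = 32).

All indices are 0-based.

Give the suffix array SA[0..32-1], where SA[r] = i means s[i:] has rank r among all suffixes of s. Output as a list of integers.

[28, 4, 29, 14, 5, 30, 25, 15, 1, 17, 19, 7, 0, 16, 6, 22, 9, 23, 10, 12, 2, 31, 27, 24, 11, 13, 18, 20, 3, 21, 8, 26]

sorted suffixes:
  #0 SA[0]=28  'aaad'
  #1 SA[1]=4  'aacbfccdceabcbebefccdafdaaad'
  #2 SA[2]=29  'aad'
  #3 SA[3]=14  'abcbebefccdafdaaad'
  #4 SA[4]=5  'acbfccdceabcbebefccdafdaaad'
  #5 SA[5]=30  'ad'
  #6 SA[6]=25  'afdaaad'
  #7 SA[7]=15  'bcbebefccdafdaaad'
  #8 SA[8]=1  'bcfaacbfccdceabcbebefccdafdaaad'
  #9 SA[9]=17  'bebefccdafdaaad'
  #10 SA[10]=19  'befccdafdaaad'
  #11 SA[11]=7  'bfccdceabcbebefccdafdaaad'
  #12 SA[12]=0  'cbcfaacbfccdceabcbebefccdafdaaad'
  #13 SA[13]=16  'cbebefccdafdaaad'
  #14 SA[14]=6  'cbfccdceabcbebefccdafdaaad'
  #15 SA[15]=22  'ccdafdaaad'
  #16 SA[16]=9  'ccdceabcbebefccdafdaaad'
  #17 SA[17]=23  'cdafdaaad'
  #18 SA[18]=10  'cdceabcbebefccdafdaaad'
  #19 SA[19]=12  'ceabcbebefccdafdaaad'
  #20 SA[20]=2  'cfaacbfccdceabcbebefccdafdaaad'
  #21 SA[21]=31  'd'
  #22 SA[22]=27  'daaad'
  #23 SA[23]=24  'dafdaaad'
  #24 SA[24]=11  'dceabcbebefccdafdaaad'
  #25 SA[25]=13  'eabcbebefccdafdaaad'
  #26 SA[26]=18  'ebefccdafdaaad'
  #27 SA[27]=20  'efccdafdaaad'
  #28 SA[28]=3  'faacbfccdceabcbebefccdafdaaad'
  #29 SA[29]=21  'fccdafdaaad'
  #30 SA[30]=8  'fccdceabcbebefccdafdaaad'
  #31 SA[31]=26  'fdaaad'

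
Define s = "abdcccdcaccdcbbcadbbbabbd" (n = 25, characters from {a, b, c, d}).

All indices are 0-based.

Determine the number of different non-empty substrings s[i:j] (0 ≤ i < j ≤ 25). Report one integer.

sorted suffixes:
  #0 SA[0]=21  'abbd'
  #1 SA[1]=0  'abdcccdcaccdcbbcadbbbabbd'
  #2 SA[2]=8  'accdcbbcadbbbabbd'
  #3 SA[3]=16  'adbbbabbd'
  #4 SA[4]=20  'babbd'
  #5 SA[5]=19  'bbabbd'
  #6 SA[6]=18  'bbbabbd'
  #7 SA[7]=13  'bbcadbbbabbd'
  #8 SA[8]=22  'bbd'
  #9 SA[9]=14  'bcadbbbabbd'
  #10 SA[10]=23  'bd'
  #11 SA[11]=1  'bdcccdcaccdcbbcadbbbabbd'
  #12 SA[12]=7  'caccdcbbcadbbbabbd'
  #13 SA[13]=15  'cadbbbabbd'
  #14 SA[14]=12  'cbbcadbbbabbd'
  #15 SA[15]=3  'cccdcaccdcbbcadbbbabbd'
  #16 SA[16]=4  'ccdcaccdcbbcadbbbabbd'
  #17 SA[17]=9  'ccdcbbcadbbbabbd'
  #18 SA[18]=5  'cdcaccdcbbcadbbbabbd'
  #19 SA[19]=10  'cdcbbcadbbbabbd'
  #20 SA[20]=24  'd'
  #21 SA[21]=17  'dbbbabbd'
  #22 SA[22]=6  'dcaccdcbbcadbbbabbd'
  #23 SA[23]=11  'dcbbcadbbbabbd'
  #24 SA[24]=2  'dcccdcaccdcbbcadbbbabbd'

SA = [21, 0, 8, 16, 20, 19, 18, 13, 22, 14, 23, 1, 7, 15, 12, 3, 4, 9, 5, 10, 24, 17, 6, 11, 2]
[i] adj suffixes → lcp
  [1] 21/0 → 2 ('ab')
  [2] 0/8 → 1 ('a')
  [3] 8/16 → 1 ('a')
  [4] 16/20 → 0 ('')
  [5] 20/19 → 1 ('b')
  [6] 19/18 → 2 ('bb')
  [7] 18/13 → 2 ('bb')
  [8] 13/22 → 2 ('bb')
  [9] 22/14 → 1 ('b')
  [10] 14/23 → 1 ('b')
  [11] 23/1 → 2 ('bd')
  [12] 1/7 → 0 ('')
  [13] 7/15 → 2 ('ca')
  [14] 15/12 → 1 ('c')
  [15] 12/3 → 1 ('c')
  [16] 3/4 → 2 ('cc')
  [17] 4/9 → 4 ('ccdc')
  [18] 9/5 → 1 ('c')
  [19] 5/10 → 3 ('cdc')
  [20] 10/24 → 0 ('')
  [21] 24/17 → 1 ('d')
  [22] 17/6 → 1 ('d')
  [23] 6/11 → 2 ('dc')
  [24] 11/2 → 2 ('dc')

n(n+1)/2 = 25·26/2 = 325
Σ LCP = 0 + 2 + 1 + 1 + 0 + 1 + 2 + 2 + 2 + 1 + 1 + 2 + 0 + 2 + 1 + 1 + 2 + 4 + 1 + 3 + 0 + 1 + 1 + 2 + 2 = 35
distinct = 325 − 35 = 290

290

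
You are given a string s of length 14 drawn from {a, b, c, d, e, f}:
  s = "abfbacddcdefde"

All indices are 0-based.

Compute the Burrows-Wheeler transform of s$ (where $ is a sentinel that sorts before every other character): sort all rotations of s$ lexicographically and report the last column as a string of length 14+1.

rank  rotation         last
    0  $abfbacddcdefde  e
    1  abfbacddcdefde$  $
    2  acddcdefde$abfb  b
    3  bacddcdefde$abf  f
    4  bfbacddcdefde$a  a
    5  cddcdefde$abfba  a
    6  cdefde$abfbacdd  d
    7  dcdefde$abfbacd  d
    8  ddcdefde$abfbac  c
    9  de$abfbacddcdef  f
   10  defde$abfbacddc  c
   11  e$abfbacddcdefd  d
   12  efde$abfbacddcd  d
   13  fbacddcdefde$ab  b
   14  fde$abfbacddcde  e

e$bfaaddcfcddbe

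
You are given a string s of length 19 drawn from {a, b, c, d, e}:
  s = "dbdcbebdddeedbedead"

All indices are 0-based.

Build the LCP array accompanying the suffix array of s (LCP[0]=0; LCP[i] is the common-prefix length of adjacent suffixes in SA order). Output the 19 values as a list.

rank→(start, suffix):
  0 → (17, 'ad')
  1 → (1, 'bdcbebdddeedbedead')
  2 → (6, 'bdddeedbedead')
  3 → (4, 'bebdddeedbedead')
  4 → (13, 'bedead')
  5 → (3, 'cbebdddeedbedead')
  6 → (18, 'd')
  7 → (0, 'dbdcbebdddeedbedead')
  8 → (12, 'dbedead')
  9 → (2, 'dcbebdddeedbedead')
  10 → (7, 'dddeedbedead')
  11 → (8, 'ddeedbedead')
  12 → (15, 'dead')
  13 → (9, 'deedbedead')
  14 → (16, 'ead')
  15 → (5, 'ebdddeedbedead')
  16 → (11, 'edbedead')
  17 → (14, 'edead')
  18 → (10, 'eedbedead')

SA = [17, 1, 6, 4, 13, 3, 18, 0, 12, 2, 7, 8, 15, 9, 16, 5, 11, 14, 10]
i: (SA[i-1],SA[i]) lcp shared
  1: (17,1) 0 ''
  2: (1,6) 2 'bd'
  3: (6,4) 1 'b'
  4: (4,13) 2 'be'
  5: (13,3) 0 ''
  6: (3,18) 0 ''
  7: (18,0) 1 'd'
  8: (0,12) 2 'db'
  9: (12,2) 1 'd'
  10: (2,7) 1 'd'
  11: (7,8) 2 'dd'
  12: (8,15) 1 'd'
  13: (15,9) 2 'de'
  14: (9,16) 0 ''
  15: (16,5) 1 'e'
  16: (5,11) 1 'e'
  17: (11,14) 2 'ed'
  18: (14,10) 1 'e'

[0, 0, 2, 1, 2, 0, 0, 1, 2, 1, 1, 2, 1, 2, 0, 1, 1, 2, 1]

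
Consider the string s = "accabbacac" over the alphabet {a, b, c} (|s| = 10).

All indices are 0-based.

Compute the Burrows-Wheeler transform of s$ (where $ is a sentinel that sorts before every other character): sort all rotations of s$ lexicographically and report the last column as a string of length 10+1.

rank  rotation     last
    0  $accabbacac  c
    1  abbacac$acc  c
    2  ac$accabbac  c
    3  acac$accabb  b
    4  accabbacac$  $
    5  bacac$accab  b
    6  bbacac$acca  a
    7  c$accabbaca  a
    8  cabbacac$ac  c
    9  cac$accabba  a
   10  ccabbacac$a  a

cccb$baacaa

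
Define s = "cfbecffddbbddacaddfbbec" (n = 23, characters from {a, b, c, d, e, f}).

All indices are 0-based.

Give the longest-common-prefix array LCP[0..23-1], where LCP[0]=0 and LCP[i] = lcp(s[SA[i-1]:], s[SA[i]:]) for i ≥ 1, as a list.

[0, 1, 0, 2, 1, 1, 3, 0, 1, 1, 2, 0, 1, 1, 2, 2, 1, 0, 2, 0, 2, 1, 1]

rank→(start, suffix):
  0 → (13, 'acaddfbbec')
  1 → (15, 'addfbbec')
  2 → (9, 'bbddacaddfbbec')
  3 → (19, 'bbec')
  4 → (10, 'bddacaddfbbec')
  5 → (20, 'bec')
  6 → (2, 'becffddbbddacaddfbbec')
  7 → (22, 'c')
  8 → (14, 'caddfbbec')
  9 → (0, 'cfbecffddbbddacaddfbbec')
  10 → (4, 'cffddbbddacaddfbbec')
  11 → (12, 'dacaddfbbec')
  12 → (8, 'dbbddacaddfbbec')
  13 → (11, 'ddacaddfbbec')
  14 → (7, 'ddbbddacaddfbbec')
  15 → (16, 'ddfbbec')
  16 → (17, 'dfbbec')
  17 → (21, 'ec')
  18 → (3, 'ecffddbbddacaddfbbec')
  19 → (18, 'fbbec')
  20 → (1, 'fbecffddbbddacaddfbbec')
  21 → (6, 'fddbbddacaddfbbec')
  22 → (5, 'ffddbbddacaddfbbec')

SA = [13, 15, 9, 19, 10, 20, 2, 22, 14, 0, 4, 12, 8, 11, 7, 16, 17, 21, 3, 18, 1, 6, 5]
rank  pair      lcp
   1  s[13:],s[15:]  1  'a'
   2  s[15:],s[9:]  0  ''
   3  s[9:],s[19:]  2  'bb'
   4  s[19:],s[10:]  1  'b'
   5  s[10:],s[20:]  1  'b'
   6  s[20:],s[2:]  3  'bec'
   7  s[2:],s[22:]  0  ''
   8  s[22:],s[14:]  1  'c'
   9  s[14:],s[0:]  1  'c'
  10  s[0:],s[4:]  2  'cf'
  11  s[4:],s[12:]  0  ''
  12  s[12:],s[8:]  1  'd'
  13  s[8:],s[11:]  1  'd'
  14  s[11:],s[7:]  2  'dd'
  15  s[7:],s[16:]  2  'dd'
  16  s[16:],s[17:]  1  'd'
  17  s[17:],s[21:]  0  ''
  18  s[21:],s[3:]  2  'ec'
  19  s[3:],s[18:]  0  ''
  20  s[18:],s[1:]  2  'fb'
  21  s[1:],s[6:]  1  'f'
  22  s[6:],s[5:]  1  'f'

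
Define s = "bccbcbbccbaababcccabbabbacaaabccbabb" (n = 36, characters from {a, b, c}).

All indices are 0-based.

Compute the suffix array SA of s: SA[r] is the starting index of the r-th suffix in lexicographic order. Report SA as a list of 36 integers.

[26, 10, 27, 11, 33, 18, 21, 28, 13, 24, 35, 9, 32, 20, 12, 23, 34, 19, 22, 5, 3, 6, 29, 0, 14, 25, 17, 8, 31, 4, 2, 16, 7, 30, 1, 15]

sorted suffixes:
  #0 SA[0]=26  'aaabccbabb'
  #1 SA[1]=10  'aababcccabbabbacaaabccbabb'
  #2 SA[2]=27  'aabccbabb'
  #3 SA[3]=11  'ababcccabbabbacaaabccbabb'
  #4 SA[4]=33  'abb'
  #5 SA[5]=18  'abbabbacaaabccbabb'
  #6 SA[6]=21  'abbacaaabccbabb'
  #7 SA[7]=28  'abccbabb'
  #8 SA[8]=13  'abcccabbabbacaaabccbabb'
  #9 SA[9]=24  'acaaabccbabb'
  #10 SA[10]=35  'b'
  #11 SA[11]=9  'baababcccabbabbacaaabccbabb'
  #12 SA[12]=32  'babb'
  #13 SA[13]=20  'babbacaaabccbabb'
  #14 SA[14]=12  'babcccabbabbacaaabccbabb'
  #15 SA[15]=23  'bacaaabccbabb'
  #16 SA[16]=34  'bb'
  #17 SA[17]=19  'bbabbacaaabccbabb'
  #18 SA[18]=22  'bbacaaabccbabb'
  #19 SA[19]=5  'bbccbaababcccabbabbacaaabccbabb'
  #20 SA[20]=3  'bcbbccbaababcccabbabbacaaabccbabb'
  #21 SA[21]=6  'bccbaababcccabbabbacaaabccbabb'
  #22 SA[22]=29  'bccbabb'
  #23 SA[23]=0  'bccbcbbccbaababcccabbabbacaaabccbabb'
  #24 SA[24]=14  'bcccabbabbacaaabccbabb'
  #25 SA[25]=25  'caaabccbabb'
  #26 SA[26]=17  'cabbabbacaaabccbabb'
  #27 SA[27]=8  'cbaababcccabbabbacaaabccbabb'
  #28 SA[28]=31  'cbabb'
  #29 SA[29]=4  'cbbccbaababcccabbabbacaaabccbabb'
  #30 SA[30]=2  'cbcbbccbaababcccabbabbacaaabccbabb'
  #31 SA[31]=16  'ccabbabbacaaabccbabb'
  #32 SA[32]=7  'ccbaababcccabbabbacaaabccbabb'
  #33 SA[33]=30  'ccbabb'
  #34 SA[34]=1  'ccbcbbccbaababcccabbabbacaaabccbabb'
  #35 SA[35]=15  'cccabbabbacaaabccbabb'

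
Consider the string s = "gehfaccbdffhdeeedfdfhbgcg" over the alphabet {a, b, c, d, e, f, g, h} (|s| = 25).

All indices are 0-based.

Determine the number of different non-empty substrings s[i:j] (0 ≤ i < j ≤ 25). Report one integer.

304

rank | idx | suffix
   0 |   4 | accbdffhdeeedfdfhbgcg
   1 |   7 | bdffhdeeedfdfhbgcg
   2 |  21 | bgcg
   3 |   6 | cbdffhdeeedfdfhbgcg
   4 |   5 | ccbdffhdeeedfdfhbgcg
   5 |  23 | cg
   6 |  12 | deeedfdfhbgcg
   7 |  16 | dfdfhbgcg
   8 |   8 | dffhdeeedfdfhbgcg
   9 |  18 | dfhbgcg
  10 |  15 | edfdfhbgcg
  11 |  14 | eedfdfhbgcg
  12 |  13 | eeedfdfhbgcg
  13 |   1 | ehfaccbdffhdeeedfdfhbgcg
  14 |   3 | faccbdffhdeeedfdfhbgcg
  15 |  17 | fdfhbgcg
  16 |   9 | ffhdeeedfdfhbgcg
  17 |  19 | fhbgcg
  18 |  10 | fhdeeedfdfhbgcg
  19 |  24 | g
  20 |  22 | gcg
  21 |   0 | gehfaccbdffhdeeedfdfhbgcg
  22 |  20 | hbgcg
  23 |  11 | hdeeedfdfhbgcg
  24 |   2 | hfaccbdffhdeeedfdfhbgcg

SA = [4, 7, 21, 6, 5, 23, 12, 16, 8, 18, 15, 14, 13, 1, 3, 17, 9, 19, 10, 24, 22, 0, 20, 11, 2]
i: (SA[i-1],SA[i]) lcp shared
  1: (4,7) 0 ''
  2: (7,21) 1 'b'
  3: (21,6) 0 ''
  4: (6,5) 1 'c'
  5: (5,23) 1 'c'
  6: (23,12) 0 ''
  7: (12,16) 1 'd'
  8: (16,8) 2 'df'
  9: (8,18) 2 'df'
  10: (18,15) 0 ''
  11: (15,14) 1 'e'
  12: (14,13) 2 'ee'
  13: (13,1) 1 'e'
  14: (1,3) 0 ''
  15: (3,17) 1 'f'
  16: (17,9) 1 'f'
  17: (9,19) 1 'f'
  18: (19,10) 2 'fh'
  19: (10,24) 0 ''
  20: (24,22) 1 'g'
  21: (22,0) 1 'g'
  22: (0,20) 0 ''
  23: (20,11) 1 'h'
  24: (11,2) 1 'h'

n(n+1)/2 = 25·26/2 = 325
Σ LCP = 0 + 0 + 1 + 0 + 1 + 1 + 0 + 1 + 2 + 2 + 0 + 1 + 2 + 1 + 0 + 1 + 1 + 1 + 2 + 0 + 1 + 1 + 0 + 1 + 1 = 21
distinct = 325 − 21 = 304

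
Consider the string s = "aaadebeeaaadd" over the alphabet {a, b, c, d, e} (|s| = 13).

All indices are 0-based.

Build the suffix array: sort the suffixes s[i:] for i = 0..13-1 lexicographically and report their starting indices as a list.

rank→(start, suffix):
  0 → (8, 'aaadd')
  1 → (0, 'aaadebeeaaadd')
  2 → (9, 'aadd')
  3 → (1, 'aadebeeaaadd')
  4 → (10, 'add')
  5 → (2, 'adebeeaaadd')
  6 → (5, 'beeaaadd')
  7 → (12, 'd')
  8 → (11, 'dd')
  9 → (3, 'debeeaaadd')
  10 → (7, 'eaaadd')
  11 → (4, 'ebeeaaadd')
  12 → (6, 'eeaaadd')

[8, 0, 9, 1, 10, 2, 5, 12, 11, 3, 7, 4, 6]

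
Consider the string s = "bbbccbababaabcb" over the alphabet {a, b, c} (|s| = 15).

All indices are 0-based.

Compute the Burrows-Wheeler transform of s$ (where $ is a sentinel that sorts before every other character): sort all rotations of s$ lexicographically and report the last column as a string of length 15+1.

bbbbacaac$babbcb

rank  rotation          last
    0  $bbbccbababaabcb  b
    1  aabcb$bbbccbabab  b
    2  abaabcb$bbbccbab  b
    3  ababaabcb$bbbccb  b
    4  abcb$bbbccbababa  a
    5  b$bbbccbababaabc  c
    6  baabcb$bbbccbaba  a
    7  babaabcb$bbbccba  a
    8  bababaabcb$bbbcc  c
    9  bbbccbababaabcb$  $
   10  bbccbababaabcb$b  b
   11  bcb$bbbccbababaa  a
   12  bccbababaabcb$bb  b
   13  cb$bbbccbababaab  b
   14  cbababaabcb$bbbc  c
   15  ccbababaabcb$bbb  b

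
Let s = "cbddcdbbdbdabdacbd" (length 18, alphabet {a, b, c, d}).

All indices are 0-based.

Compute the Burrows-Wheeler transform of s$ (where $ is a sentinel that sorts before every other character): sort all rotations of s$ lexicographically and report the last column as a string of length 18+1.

ddddcdabca$dbbbcbdb

rank  rotation             last
    0  $cbddcdbbdbdabdacbd  d
    1  abdacbd$cbddcdbbdbd  d
    2  acbd$cbddcdbbdbdabd  d
    3  bbdbdabdacbd$cbddcd  d
    4  bd$cbddcdbbdbdabdac  c
    5  bdabdacbd$cbddcdbbd  d
    6  bdacbd$cbddcdbbdbda  a
    7  bdbdabdacbd$cbddcdb  b
    8  bddcdbbdbdabdacbd$c  c
    9  cbd$cbddcdbbdbdabda  a
   10  cbddcdbbdbdabdacbd$  $
   11  cdbbdbdabdacbd$cbdd  d
   12  d$cbddcdbbdbdabdacb  b
   13  dabdacbd$cbddcdbbdb  b
   14  dacbd$cbddcdbbdbdab  b
   15  dbbdbdabdacbd$cbddc  c
   16  dbdabdacbd$cbddcdbb  b
   17  dcdbbdbdabdacbd$cbd  d
   18  ddcdbbdbdabdacbd$cb  b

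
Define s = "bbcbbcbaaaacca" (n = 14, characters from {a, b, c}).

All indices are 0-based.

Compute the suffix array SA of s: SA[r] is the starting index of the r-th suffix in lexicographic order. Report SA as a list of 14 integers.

sorted suffixes:
  #0 SA[0]=13  'a'
  #1 SA[1]=7  'aaaacca'
  #2 SA[2]=8  'aaacca'
  #3 SA[3]=9  'aacca'
  #4 SA[4]=10  'acca'
  #5 SA[5]=6  'baaaacca'
  #6 SA[6]=3  'bbcbaaaacca'
  #7 SA[7]=0  'bbcbbcbaaaacca'
  #8 SA[8]=4  'bcbaaaacca'
  #9 SA[9]=1  'bcbbcbaaaacca'
  #10 SA[10]=12  'ca'
  #11 SA[11]=5  'cbaaaacca'
  #12 SA[12]=2  'cbbcbaaaacca'
  #13 SA[13]=11  'cca'

[13, 7, 8, 9, 10, 6, 3, 0, 4, 1, 12, 5, 2, 11]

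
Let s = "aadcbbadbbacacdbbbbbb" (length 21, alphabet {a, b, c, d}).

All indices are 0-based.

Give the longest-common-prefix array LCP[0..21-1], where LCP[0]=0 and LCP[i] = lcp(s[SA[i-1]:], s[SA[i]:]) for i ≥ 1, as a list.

[0, 1, 2, 1, 2, 0, 1, 2, 1, 2, 3, 2, 3, 4, 5, 0, 1, 1, 0, 3, 1]

rank→(start, suffix):
  0 → (0, 'aadcbbadbbacacdbbbbbb')
  1 → (10, 'acacdbbbbbb')
  2 → (12, 'acdbbbbbb')
  3 → (6, 'adbbacacdbbbbbb')
  4 → (1, 'adcbbadbbacacdbbbbbb')
  5 → (20, 'b')
  6 → (9, 'bacacdbbbbbb')
  7 → (5, 'badbbacacdbbbbbb')
  8 → (19, 'bb')
  9 → (8, 'bbacacdbbbbbb')
  10 → (4, 'bbadbbacacdbbbbbb')
  11 → (18, 'bbb')
  12 → (17, 'bbbb')
  13 → (16, 'bbbbb')
  14 → (15, 'bbbbbb')
  15 → (11, 'cacdbbbbbb')
  16 → (3, 'cbbadbbacacdbbbbbb')
  17 → (13, 'cdbbbbbb')
  18 → (7, 'dbbacacdbbbbbb')
  19 → (14, 'dbbbbbb')
  20 → (2, 'dcbbadbbacacdbbbbbb')

SA = [0, 10, 12, 6, 1, 20, 9, 5, 19, 8, 4, 18, 17, 16, 15, 11, 3, 13, 7, 14, 2]
rank  pair      lcp
   1  s[0:],s[10:]  1  'a'
   2  s[10:],s[12:]  2  'ac'
   3  s[12:],s[6:]  1  'a'
   4  s[6:],s[1:]  2  'ad'
   5  s[1:],s[20:]  0  ''
   6  s[20:],s[9:]  1  'b'
   7  s[9:],s[5:]  2  'ba'
   8  s[5:],s[19:]  1  'b'
   9  s[19:],s[8:]  2  'bb'
  10  s[8:],s[4:]  3  'bba'
  11  s[4:],s[18:]  2  'bb'
  12  s[18:],s[17:]  3  'bbb'
  13  s[17:],s[16:]  4  'bbbb'
  14  s[16:],s[15:]  5  'bbbbb'
  15  s[15:],s[11:]  0  ''
  16  s[11:],s[3:]  1  'c'
  17  s[3:],s[13:]  1  'c'
  18  s[13:],s[7:]  0  ''
  19  s[7:],s[14:]  3  'dbb'
  20  s[14:],s[2:]  1  'd'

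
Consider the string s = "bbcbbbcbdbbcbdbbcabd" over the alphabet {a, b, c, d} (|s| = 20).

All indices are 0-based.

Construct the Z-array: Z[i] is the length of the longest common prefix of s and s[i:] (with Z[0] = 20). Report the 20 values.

[20, 1, 0, 2, 4, 1, 0, 1, 0, 4, 1, 0, 1, 0, 3, 1, 0, 0, 1, 0]

Z[0]=20
i=1: outside box; Z[1]=1 scan→box=[1,2)
i=2: outside box; Z[2]=0
i=3: outside box; Z[3]=2 scan→box=[3,5)
i=4: min(r-i=1, Z[1]=1)=1; Z[4]=4 scan→box=[4,8)
i=5: min(r-i=3, Z[1]=1)=1; Z[5]=1
i=6: min(r-i=2, Z[2]=0)=0; Z[6]=0
i=7: min(r-i=1, Z[3]=2)=1; Z[7]=1
i=8: outside box; Z[8]=0
i=9: outside box; Z[9]=4 scan→box=[9,13)
i=10: min(r-i=3, Z[1]=1)=1; Z[10]=1
i=11: min(r-i=2, Z[2]=0)=0; Z[11]=0
i=12: min(r-i=1, Z[3]=2)=1; Z[12]=1
i=13: outside box; Z[13]=0
i=14: outside box; Z[14]=3 scan→box=[14,17)
i=15: min(r-i=2, Z[1]=1)=1; Z[15]=1
i=16: min(r-i=1, Z[2]=0)=0; Z[16]=0
i=17: outside box; Z[17]=0
i=18: outside box; Z[18]=1 scan→box=[18,19)
i=19: outside box; Z[19]=0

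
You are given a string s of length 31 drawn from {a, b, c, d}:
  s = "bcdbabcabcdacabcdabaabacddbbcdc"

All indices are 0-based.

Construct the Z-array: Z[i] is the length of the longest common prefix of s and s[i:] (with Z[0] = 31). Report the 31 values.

[31, 0, 0, 1, 0, 2, 0, 0, 3, 0, 0, 0, 0, 0, 3, 0, 0, 0, 1, 0, 0, 1, 0, 0, 0, 0, 1, 3, 0, 0, 0]

Z[0]=31
i=1: outside box; Z[1]=0
i=2: outside box; Z[2]=0
i=3: outside box; Z[3]=1 scan→box=[3,4)
i=4: outside box; Z[4]=0
i=5: outside box; Z[5]=2 scan→box=[5,7)
i=6: min(r-i=1, Z[1]=0)=0; Z[6]=0
i=7: outside box; Z[7]=0
i=8: outside box; Z[8]=3 scan→box=[8,11)
i=9: min(r-i=2, Z[1]=0)=0; Z[9]=0
i=10: min(r-i=1, Z[2]=0)=0; Z[10]=0
i=11: outside box; Z[11]=0
i=12: outside box; Z[12]=0
i=13: outside box; Z[13]=0
i=14: outside box; Z[14]=3 scan→box=[14,17)
i=15: min(r-i=2, Z[1]=0)=0; Z[15]=0
i=16: min(r-i=1, Z[2]=0)=0; Z[16]=0
i=17: outside box; Z[17]=0
i=18: outside box; Z[18]=1 scan→box=[18,19)
i=19: outside box; Z[19]=0
i=20: outside box; Z[20]=0
i=21: outside box; Z[21]=1 scan→box=[21,22)
i=22: outside box; Z[22]=0
i=23: outside box; Z[23]=0
i=24: outside box; Z[24]=0
i=25: outside box; Z[25]=0
i=26: outside box; Z[26]=1 scan→box=[26,27)
i=27: outside box; Z[27]=3 scan→box=[27,30)
i=28: min(r-i=2, Z[1]=0)=0; Z[28]=0
i=29: min(r-i=1, Z[2]=0)=0; Z[29]=0
i=30: outside box; Z[30]=0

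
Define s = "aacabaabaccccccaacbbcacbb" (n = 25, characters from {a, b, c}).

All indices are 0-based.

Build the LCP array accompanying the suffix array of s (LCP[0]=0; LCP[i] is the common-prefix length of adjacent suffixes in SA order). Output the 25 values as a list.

[0, 2, 3, 1, 3, 1, 2, 4, 2, 0, 1, 2, 1, 2, 1, 0, 2, 2, 1, 3, 1, 2, 3, 4, 5]

sorted suffixes:
  #0 SA[0]=5  'aabaccccccaacbbcacbb'
  #1 SA[1]=0  'aacabaabaccccccaacbbcacbb'
  #2 SA[2]=15  'aacbbcacbb'
  #3 SA[3]=3  'abaabaccccccaacbbcacbb'
  #4 SA[4]=6  'abaccccccaacbbcacbb'
  #5 SA[5]=1  'acabaabaccccccaacbbcacbb'
  #6 SA[6]=21  'acbb'
  #7 SA[7]=16  'acbbcacbb'
  #8 SA[8]=8  'accccccaacbbcacbb'
  #9 SA[9]=24  'b'
  #10 SA[10]=4  'baabaccccccaacbbcacbb'
  #11 SA[11]=7  'baccccccaacbbcacbb'
  #12 SA[12]=23  'bb'
  #13 SA[13]=18  'bbcacbb'
  #14 SA[14]=19  'bcacbb'
  #15 SA[15]=14  'caacbbcacbb'
  #16 SA[16]=2  'cabaabaccccccaacbbcacbb'
  #17 SA[17]=20  'cacbb'
  #18 SA[18]=22  'cbb'
  #19 SA[19]=17  'cbbcacbb'
  #20 SA[20]=13  'ccaacbbcacbb'
  #21 SA[21]=12  'cccaacbbcacbb'
  #22 SA[22]=11  'ccccaacbbcacbb'
  #23 SA[23]=10  'cccccaacbbcacbb'
  #24 SA[24]=9  'ccccccaacbbcacbb'

SA = [5, 0, 15, 3, 6, 1, 21, 16, 8, 24, 4, 7, 23, 18, 19, 14, 2, 20, 22, 17, 13, 12, 11, 10, 9]
[i] adj suffixes → lcp
  [1] 5/0 → 2 ('aa')
  [2] 0/15 → 3 ('aac')
  [3] 15/3 → 1 ('a')
  [4] 3/6 → 3 ('aba')
  [5] 6/1 → 1 ('a')
  [6] 1/21 → 2 ('ac')
  [7] 21/16 → 4 ('acbb')
  [8] 16/8 → 2 ('ac')
  [9] 8/24 → 0 ('')
  [10] 24/4 → 1 ('b')
  [11] 4/7 → 2 ('ba')
  [12] 7/23 → 1 ('b')
  [13] 23/18 → 2 ('bb')
  [14] 18/19 → 1 ('b')
  [15] 19/14 → 0 ('')
  [16] 14/2 → 2 ('ca')
  [17] 2/20 → 2 ('ca')
  [18] 20/22 → 1 ('c')
  [19] 22/17 → 3 ('cbb')
  [20] 17/13 → 1 ('c')
  [21] 13/12 → 2 ('cc')
  [22] 12/11 → 3 ('ccc')
  [23] 11/10 → 4 ('cccc')
  [24] 10/9 → 5 ('ccccc')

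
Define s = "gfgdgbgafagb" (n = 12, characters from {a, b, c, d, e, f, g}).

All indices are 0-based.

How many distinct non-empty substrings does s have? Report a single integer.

sorted suffixes:
  #0 SA[0]=7  'afagb'
  #1 SA[1]=9  'agb'
  #2 SA[2]=11  'b'
  #3 SA[3]=5  'bgafagb'
  #4 SA[4]=3  'dgbgafagb'
  #5 SA[5]=8  'fagb'
  #6 SA[6]=1  'fgdgbgafagb'
  #7 SA[7]=6  'gafagb'
  #8 SA[8]=10  'gb'
  #9 SA[9]=4  'gbgafagb'
  #10 SA[10]=2  'gdgbgafagb'
  #11 SA[11]=0  'gfgdgbgafagb'

SA = [7, 9, 11, 5, 3, 8, 1, 6, 10, 4, 2, 0]
[i] adj suffixes → lcp
  [1] 7/9 → 1 ('a')
  [2] 9/11 → 0 ('')
  [3] 11/5 → 1 ('b')
  [4] 5/3 → 0 ('')
  [5] 3/8 → 0 ('')
  [6] 8/1 → 1 ('f')
  [7] 1/6 → 0 ('')
  [8] 6/10 → 1 ('g')
  [9] 10/4 → 2 ('gb')
  [10] 4/2 → 1 ('g')
  [11] 2/0 → 1 ('g')

n(n+1)/2 = 12·13/2 = 78
Σ LCP = 0 + 1 + 0 + 1 + 0 + 0 + 1 + 0 + 1 + 2 + 1 + 1 = 8
distinct = 78 − 8 = 70

70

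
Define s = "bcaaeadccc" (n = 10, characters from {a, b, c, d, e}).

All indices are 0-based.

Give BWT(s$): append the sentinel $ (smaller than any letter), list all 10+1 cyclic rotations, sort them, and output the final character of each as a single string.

ccea$cbcdaa

rank  rotation     last
    0  $bcaaeadccc  c
    1  aaeadccc$bc  c
    2  adccc$bcaae  e
    3  aeadccc$bca  a
    4  bcaaeadccc$  $
    5  c$bcaaeadcc  c
    6  caaeadccc$b  b
    7  cc$bcaaeadc  c
    8  ccc$bcaaead  d
    9  dccc$bcaaea  a
   10  eadccc$bcaa  a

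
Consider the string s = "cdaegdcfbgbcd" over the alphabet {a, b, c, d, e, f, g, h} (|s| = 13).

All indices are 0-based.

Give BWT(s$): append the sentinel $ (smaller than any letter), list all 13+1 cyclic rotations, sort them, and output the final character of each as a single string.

ddgfb$dccgacbe

rank  rotation        last
    0  $cdaegdcfbgbcd  d
    1  aegdcfbgbcd$cd  d
    2  bcd$cdaegdcfbg  g
    3  bgbcd$cdaegdcf  f
    4  cd$cdaegdcfbgb  b
    5  cdaegdcfbgbcd$  $
    6  cfbgbcd$cdaegd  d
    7  d$cdaegdcfbgbc  c
    8  daegdcfbgbcd$c  c
    9  dcfbgbcd$cdaeg  g
   10  egdcfbgbcd$cda  a
   11  fbgbcd$cdaegdc  c
   12  gbcd$cdaegdcfb  b
   13  gdcfbgbcd$cdae  e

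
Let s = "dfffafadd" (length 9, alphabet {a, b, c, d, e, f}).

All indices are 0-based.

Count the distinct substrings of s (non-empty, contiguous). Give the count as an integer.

37

rank | idx | suffix
   0 |   6 | add
   1 |   4 | afadd
   2 |   8 | d
   3 |   7 | dd
   4 |   0 | dfffafadd
   5 |   5 | fadd
   6 |   3 | fafadd
   7 |   2 | ffafadd
   8 |   1 | fffafadd

SA = [6, 4, 8, 7, 0, 5, 3, 2, 1]
i: (SA[i-1],SA[i]) lcp shared
  1: (6,4) 1 'a'
  2: (4,8) 0 ''
  3: (8,7) 1 'd'
  4: (7,0) 1 'd'
  5: (0,5) 0 ''
  6: (5,3) 2 'fa'
  7: (3,2) 1 'f'
  8: (2,1) 2 'ff'

n(n+1)/2 = 9·10/2 = 45
Σ LCP = 0 + 1 + 0 + 1 + 1 + 0 + 2 + 1 + 2 = 8
distinct = 45 − 8 = 37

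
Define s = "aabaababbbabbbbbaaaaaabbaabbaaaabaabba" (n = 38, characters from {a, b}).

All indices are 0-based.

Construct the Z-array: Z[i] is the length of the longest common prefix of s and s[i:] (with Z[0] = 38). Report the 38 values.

[38, 1, 0, 4, 1, 0, 1, 0, 0, 0, 1, 0, 0, 0, 0, 0, 2, 2, 2, 2, 3, 1, 0, 0, 3, 1, 0, 0, 2, 2, 6, 1, 0, 3, 1, 0, 0, 1]

Z[0]=38
i=1: outside box; Z[1]=1 scan→box=[1,2)
i=2: outside box; Z[2]=0
i=3: outside box; Z[3]=4 scan→box=[3,7)
i=4: min(r-i=3, Z[1]=1)=1; Z[4]=1
i=5: min(r-i=2, Z[2]=0)=0; Z[5]=0
i=6: min(r-i=1, Z[3]=4)=1; Z[6]=1
i=7: outside box; Z[7]=0
i=8: outside box; Z[8]=0
i=9: outside box; Z[9]=0
i=10: outside box; Z[10]=1 scan→box=[10,11)
i=11: outside box; Z[11]=0
i=12: outside box; Z[12]=0
i=13: outside box; Z[13]=0
i=14: outside box; Z[14]=0
i=15: outside box; Z[15]=0
i=16: outside box; Z[16]=2 scan→box=[16,18)
i=17: min(r-i=1, Z[1]=1)=1; Z[17]=2 scan→box=[17,19)
i=18: min(r-i=1, Z[1]=1)=1; Z[18]=2 scan→box=[18,20)
i=19: min(r-i=1, Z[1]=1)=1; Z[19]=2 scan→box=[19,21)
i=20: min(r-i=1, Z[1]=1)=1; Z[20]=3 scan→box=[20,23)
i=21: min(r-i=2, Z[1]=1)=1; Z[21]=1
i=22: min(r-i=1, Z[2]=0)=0; Z[22]=0
i=23: outside box; Z[23]=0
i=24: outside box; Z[24]=3 scan→box=[24,27)
i=25: min(r-i=2, Z[1]=1)=1; Z[25]=1
i=26: min(r-i=1, Z[2]=0)=0; Z[26]=0
i=27: outside box; Z[27]=0
i=28: outside box; Z[28]=2 scan→box=[28,30)
i=29: min(r-i=1, Z[1]=1)=1; Z[29]=2 scan→box=[29,31)
i=30: min(r-i=1, Z[1]=1)=1; Z[30]=6 scan→box=[30,36)
i=31: min(r-i=5, Z[1]=1)=1; Z[31]=1
i=32: min(r-i=4, Z[2]=0)=0; Z[32]=0
i=33: min(r-i=3, Z[3]=4)=3; Z[33]=3
i=34: min(r-i=2, Z[4]=1)=1; Z[34]=1
i=35: min(r-i=1, Z[5]=0)=0; Z[35]=0
i=36: outside box; Z[36]=0
i=37: outside box; Z[37]=1 scan→box=[37,38)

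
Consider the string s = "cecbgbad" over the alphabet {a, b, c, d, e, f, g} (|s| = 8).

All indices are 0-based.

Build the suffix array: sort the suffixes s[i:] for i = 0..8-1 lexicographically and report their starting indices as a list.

[6, 5, 3, 2, 0, 7, 1, 4]

rank | idx | suffix
   0 |   6 | ad
   1 |   5 | bad
   2 |   3 | bgbad
   3 |   2 | cbgbad
   4 |   0 | cecbgbad
   5 |   7 | d
   6 |   1 | ecbgbad
   7 |   4 | gbad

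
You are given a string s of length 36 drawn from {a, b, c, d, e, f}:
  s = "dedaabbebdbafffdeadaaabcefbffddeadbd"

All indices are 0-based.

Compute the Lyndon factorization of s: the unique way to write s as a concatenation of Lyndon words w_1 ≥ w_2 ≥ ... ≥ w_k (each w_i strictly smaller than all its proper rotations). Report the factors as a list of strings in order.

emit factor 1: 'de' (i=0, period=2)
emit factor 2: 'd' (i=2, period=1)
emit factor 3: 'aabbebdbafffdead' (i=3, period=16)
emit factor 4: 'aaabcefbffddeadbd' (i=19, period=17)

["de", "d", "aabbebdbafffdead", "aaabcefbffddeadbd"]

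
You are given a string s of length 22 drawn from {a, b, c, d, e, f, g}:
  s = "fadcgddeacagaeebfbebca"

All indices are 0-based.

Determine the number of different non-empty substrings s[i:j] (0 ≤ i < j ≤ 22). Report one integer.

rank | idx | suffix
   0 |  21 | a
   1 |   8 | acagaeebfbebca
   2 |   1 | adcgddeacagaeebfbebca
   3 |  12 | aeebfbebca
   4 |  10 | agaeebfbebca
   5 |  19 | bca
   6 |  17 | bebca
   7 |  15 | bfbebca
   8 |  20 | ca
   9 |   9 | cagaeebfbebca
  10 |   3 | cgddeacagaeebfbebca
  11 |   2 | dcgddeacagaeebfbebca
  12 |   5 | ddeacagaeebfbebca
  13 |   6 | deacagaeebfbebca
  14 |   7 | eacagaeebfbebca
  15 |  18 | ebca
  16 |  14 | ebfbebca
  17 |  13 | eebfbebca
  18 |   0 | fadcgddeacagaeebfbebca
  19 |  16 | fbebca
  20 |  11 | gaeebfbebca
  21 |   4 | gddeacagaeebfbebca

SA = [21, 8, 1, 12, 10, 19, 17, 15, 20, 9, 3, 2, 5, 6, 7, 18, 14, 13, 0, 16, 11, 4]
[i] adj suffixes → lcp
  [1] 21/8 → 1 ('a')
  [2] 8/1 → 1 ('a')
  [3] 1/12 → 1 ('a')
  [4] 12/10 → 1 ('a')
  [5] 10/19 → 0 ('')
  [6] 19/17 → 1 ('b')
  [7] 17/15 → 1 ('b')
  [8] 15/20 → 0 ('')
  [9] 20/9 → 2 ('ca')
  [10] 9/3 → 1 ('c')
  [11] 3/2 → 0 ('')
  [12] 2/5 → 1 ('d')
  [13] 5/6 → 1 ('d')
  [14] 6/7 → 0 ('')
  [15] 7/18 → 1 ('e')
  [16] 18/14 → 2 ('eb')
  [17] 14/13 → 1 ('e')
  [18] 13/0 → 0 ('')
  [19] 0/16 → 1 ('f')
  [20] 16/11 → 0 ('')
  [21] 11/4 → 1 ('g')

n(n+1)/2 = 22·23/2 = 253
Σ LCP = 0 + 1 + 1 + 1 + 1 + 0 + 1 + 1 + 0 + 2 + 1 + 0 + 1 + 1 + 0 + 1 + 2 + 1 + 0 + 1 + 0 + 1 = 17
distinct = 253 − 17 = 236

236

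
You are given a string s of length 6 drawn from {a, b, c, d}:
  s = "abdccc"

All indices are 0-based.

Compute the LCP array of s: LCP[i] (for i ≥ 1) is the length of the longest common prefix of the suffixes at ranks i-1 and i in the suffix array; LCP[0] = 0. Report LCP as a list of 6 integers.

[0, 0, 0, 1, 2, 0]

rank | idx | suffix
   0 |   0 | abdccc
   1 |   1 | bdccc
   2 |   5 | c
   3 |   4 | cc
   4 |   3 | ccc
   5 |   2 | dccc

SA = [0, 1, 5, 4, 3, 2]
[i] adj suffixes → lcp
  [1] 0/1 → 0 ('')
  [2] 1/5 → 0 ('')
  [3] 5/4 → 1 ('c')
  [4] 4/3 → 2 ('cc')
  [5] 3/2 → 0 ('')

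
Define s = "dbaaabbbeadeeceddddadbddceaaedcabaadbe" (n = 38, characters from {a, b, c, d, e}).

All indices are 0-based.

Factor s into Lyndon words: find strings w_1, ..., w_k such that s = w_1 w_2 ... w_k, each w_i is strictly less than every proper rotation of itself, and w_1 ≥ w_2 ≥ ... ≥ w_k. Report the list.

["d", "b", "aaabbbeadeeceddddadbddceaaedcabaadbe"]

emit factor 1: 'd' (i=0, period=1)
emit factor 2: 'b' (i=1, period=1)
emit factor 3: 'aaabbbeadeeceddddadbddceaaedcabaadbe' (i=2, period=36)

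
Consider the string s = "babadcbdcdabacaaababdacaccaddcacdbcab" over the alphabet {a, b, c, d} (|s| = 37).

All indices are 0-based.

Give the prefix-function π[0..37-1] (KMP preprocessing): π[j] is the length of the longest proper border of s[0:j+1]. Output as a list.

π[0] = 0
j=1 s[j]='a': π[1]=0 (border '')
j=2 s[j]='b': π[2]=1 (border 'b')
j=3 s[j]='a': π[3]=2 (border 'ba')
j=4 s[j]='d': k: 2→0; π[4]=0 (border '')
j=5 s[j]='c': π[5]=0 (border '')
j=6 s[j]='b': π[6]=1 (border 'b')
j=7 s[j]='d': k: 1→0; π[7]=0 (border '')
j=8 s[j]='c': π[8]=0 (border '')
j=9 s[j]='d': π[9]=0 (border '')
j=10 s[j]='a': π[10]=0 (border '')
j=11 s[j]='b': π[11]=1 (border 'b')
j=12 s[j]='a': π[12]=2 (border 'ba')
j=13 s[j]='c': k: 2→0; π[13]=0 (border '')
j=14 s[j]='a': π[14]=0 (border '')
j=15 s[j]='a': π[15]=0 (border '')
j=16 s[j]='a': π[16]=0 (border '')
j=17 s[j]='b': π[17]=1 (border 'b')
j=18 s[j]='a': π[18]=2 (border 'ba')
j=19 s[j]='b': π[19]=3 (border 'bab')
j=20 s[j]='d': k: 3→1→0; π[20]=0 (border '')
j=21 s[j]='a': π[21]=0 (border '')
j=22 s[j]='c': π[22]=0 (border '')
j=23 s[j]='a': π[23]=0 (border '')
j=24 s[j]='c': π[24]=0 (border '')
j=25 s[j]='c': π[25]=0 (border '')
j=26 s[j]='a': π[26]=0 (border '')
j=27 s[j]='d': π[27]=0 (border '')
j=28 s[j]='d': π[28]=0 (border '')
j=29 s[j]='c': π[29]=0 (border '')
j=30 s[j]='a': π[30]=0 (border '')
j=31 s[j]='c': π[31]=0 (border '')
j=32 s[j]='d': π[32]=0 (border '')
j=33 s[j]='b': π[33]=1 (border 'b')
j=34 s[j]='c': k: 1→0; π[34]=0 (border '')
j=35 s[j]='a': π[35]=0 (border '')
j=36 s[j]='b': π[36]=1 (border 'b')

[0, 0, 1, 2, 0, 0, 1, 0, 0, 0, 0, 1, 2, 0, 0, 0, 0, 1, 2, 3, 0, 0, 0, 0, 0, 0, 0, 0, 0, 0, 0, 0, 0, 1, 0, 0, 1]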